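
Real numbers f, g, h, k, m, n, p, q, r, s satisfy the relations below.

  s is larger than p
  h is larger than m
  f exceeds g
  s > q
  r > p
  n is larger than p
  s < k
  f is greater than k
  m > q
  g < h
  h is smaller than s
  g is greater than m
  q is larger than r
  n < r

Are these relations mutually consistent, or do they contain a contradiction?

Every relation is compatible with p < n < r < q < m < g < h < s < k < f; the set is consistent.

consistent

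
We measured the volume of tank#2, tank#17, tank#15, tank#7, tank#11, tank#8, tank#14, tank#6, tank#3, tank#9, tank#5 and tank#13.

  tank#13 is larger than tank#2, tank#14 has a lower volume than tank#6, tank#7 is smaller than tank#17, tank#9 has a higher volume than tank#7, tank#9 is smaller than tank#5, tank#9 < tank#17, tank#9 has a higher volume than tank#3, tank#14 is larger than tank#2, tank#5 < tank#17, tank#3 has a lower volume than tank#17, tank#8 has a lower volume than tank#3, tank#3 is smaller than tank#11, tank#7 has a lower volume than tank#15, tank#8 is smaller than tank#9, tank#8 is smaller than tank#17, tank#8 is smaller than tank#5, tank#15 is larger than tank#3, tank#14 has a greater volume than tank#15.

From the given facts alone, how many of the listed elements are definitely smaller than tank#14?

5

From tank#14 the given relations immediately reach tank#2, tank#15.
From those, tank#7, tank#3 — 4 in total.
From those, tank#8 — 5 in total.
Nothing else is reachable below tank#14; 5 in all.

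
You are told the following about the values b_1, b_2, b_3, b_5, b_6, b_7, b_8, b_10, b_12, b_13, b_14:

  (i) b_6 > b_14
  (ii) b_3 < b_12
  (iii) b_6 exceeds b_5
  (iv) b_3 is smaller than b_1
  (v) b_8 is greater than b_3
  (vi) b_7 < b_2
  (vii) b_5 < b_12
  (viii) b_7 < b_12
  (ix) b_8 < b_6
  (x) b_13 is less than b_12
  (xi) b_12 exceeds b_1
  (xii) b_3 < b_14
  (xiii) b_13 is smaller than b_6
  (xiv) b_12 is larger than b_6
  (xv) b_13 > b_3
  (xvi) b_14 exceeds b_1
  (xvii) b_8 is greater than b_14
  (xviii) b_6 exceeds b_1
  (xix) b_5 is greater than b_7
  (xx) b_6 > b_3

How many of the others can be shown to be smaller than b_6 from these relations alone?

7

The elements the relations force below b_6 are b_3, b_7, b_1, b_5, b_14, b_8, b_13 — no chain reaches any other.
That is 7.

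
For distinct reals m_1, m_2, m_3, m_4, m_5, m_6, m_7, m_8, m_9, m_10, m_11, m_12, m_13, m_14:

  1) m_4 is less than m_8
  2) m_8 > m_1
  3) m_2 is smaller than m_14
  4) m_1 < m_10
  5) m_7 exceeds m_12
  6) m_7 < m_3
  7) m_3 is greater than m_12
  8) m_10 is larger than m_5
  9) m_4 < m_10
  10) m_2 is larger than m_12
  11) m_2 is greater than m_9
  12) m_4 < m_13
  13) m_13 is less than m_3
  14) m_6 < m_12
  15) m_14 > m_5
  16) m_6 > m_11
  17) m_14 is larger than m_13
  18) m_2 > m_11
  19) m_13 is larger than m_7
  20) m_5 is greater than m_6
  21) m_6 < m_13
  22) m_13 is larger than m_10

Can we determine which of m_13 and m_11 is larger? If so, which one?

Following the relations from m_11: m_11 < m_6 < m_12 < m_7 < m_13.
So m_13 is larger.

m_13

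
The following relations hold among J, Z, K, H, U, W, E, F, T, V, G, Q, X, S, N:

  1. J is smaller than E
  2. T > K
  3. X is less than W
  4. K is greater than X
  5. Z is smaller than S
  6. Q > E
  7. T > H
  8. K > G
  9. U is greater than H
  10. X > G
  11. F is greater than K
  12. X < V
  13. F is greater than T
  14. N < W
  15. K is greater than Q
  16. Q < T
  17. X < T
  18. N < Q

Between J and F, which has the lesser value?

J

The relevant relations are J < E; E < Q; Q < K; K < T; T < F.
Chaining these gives J < E < Q < K < T < F.
So J < F; J is the smaller of the two.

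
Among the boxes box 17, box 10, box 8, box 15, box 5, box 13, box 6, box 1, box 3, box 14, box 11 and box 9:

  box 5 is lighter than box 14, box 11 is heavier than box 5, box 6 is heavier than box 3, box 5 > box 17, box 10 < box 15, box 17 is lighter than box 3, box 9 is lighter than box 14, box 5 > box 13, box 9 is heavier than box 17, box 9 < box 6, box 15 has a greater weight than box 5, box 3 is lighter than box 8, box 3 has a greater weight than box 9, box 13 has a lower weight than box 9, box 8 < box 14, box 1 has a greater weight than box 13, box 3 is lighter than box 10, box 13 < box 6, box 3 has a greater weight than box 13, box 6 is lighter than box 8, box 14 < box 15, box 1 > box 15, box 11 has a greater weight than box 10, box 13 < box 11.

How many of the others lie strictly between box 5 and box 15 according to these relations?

1

The relations place box 5 below box 15. An element lies strictly between them when it is forced above box 5 and also forced below box 15.
Above box 5: {box 14, box 11, box 1}. Below box 15: {box 17, box 13, box 9, box 3, box 10, box 6, box 8, box 14}.
Intersection: {box 14} — 1.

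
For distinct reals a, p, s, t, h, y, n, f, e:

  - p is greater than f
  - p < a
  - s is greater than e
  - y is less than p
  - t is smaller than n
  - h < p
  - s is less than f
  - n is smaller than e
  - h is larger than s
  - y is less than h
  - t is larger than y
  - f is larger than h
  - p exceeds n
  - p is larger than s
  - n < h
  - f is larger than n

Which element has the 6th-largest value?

The consecutive relations fix a unique order: y < t < n < e < s < h < f < p < a.
The 6th largest is e.

e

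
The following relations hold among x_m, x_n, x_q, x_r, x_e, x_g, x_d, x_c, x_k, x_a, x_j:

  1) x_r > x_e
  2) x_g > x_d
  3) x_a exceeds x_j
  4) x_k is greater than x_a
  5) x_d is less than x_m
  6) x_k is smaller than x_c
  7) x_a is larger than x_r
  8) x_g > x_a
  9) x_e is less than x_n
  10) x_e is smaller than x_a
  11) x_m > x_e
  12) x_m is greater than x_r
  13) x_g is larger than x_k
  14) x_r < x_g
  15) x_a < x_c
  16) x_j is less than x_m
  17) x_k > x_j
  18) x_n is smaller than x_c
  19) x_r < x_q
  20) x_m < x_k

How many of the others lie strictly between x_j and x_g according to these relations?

Chaining upward from x_j reaches: x_a, x_m, x_k, x_c.
Chaining downward from x_g reaches: x_e, x_d, x_r, x_a, x_m, x_k.
Strictly between x_j and x_g are those in both lists: x_a, x_m, x_k — 3 elements.

3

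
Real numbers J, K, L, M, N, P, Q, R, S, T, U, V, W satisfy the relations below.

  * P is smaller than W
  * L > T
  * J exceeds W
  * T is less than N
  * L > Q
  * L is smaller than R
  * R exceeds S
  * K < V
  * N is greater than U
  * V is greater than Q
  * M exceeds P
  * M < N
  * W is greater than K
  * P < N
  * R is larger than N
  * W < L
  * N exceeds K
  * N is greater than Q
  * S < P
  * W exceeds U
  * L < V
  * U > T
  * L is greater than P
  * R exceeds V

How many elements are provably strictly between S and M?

Chaining upward from S reaches: P, W, L, N, V, R, J.
Chaining downward from M reaches: P.
Strictly between S and M are those in both lists: P — 1 element.

1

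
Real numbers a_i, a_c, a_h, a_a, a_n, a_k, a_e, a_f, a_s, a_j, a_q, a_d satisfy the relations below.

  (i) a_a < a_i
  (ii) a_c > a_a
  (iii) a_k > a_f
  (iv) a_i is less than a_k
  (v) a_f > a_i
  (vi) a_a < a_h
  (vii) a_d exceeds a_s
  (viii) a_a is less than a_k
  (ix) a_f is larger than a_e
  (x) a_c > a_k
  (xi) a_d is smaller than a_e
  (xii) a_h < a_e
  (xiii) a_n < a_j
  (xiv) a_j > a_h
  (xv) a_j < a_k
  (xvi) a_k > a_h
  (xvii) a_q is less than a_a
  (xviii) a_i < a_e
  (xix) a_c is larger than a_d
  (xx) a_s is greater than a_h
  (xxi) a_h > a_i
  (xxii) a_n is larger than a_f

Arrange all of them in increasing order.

a_q < a_a < a_i < a_h < a_s < a_d < a_e < a_f < a_n < a_j < a_k < a_c

The consecutive links are each given: a_q < a_a; a_a < a_i; a_i < a_h; a_h < a_s; a_s < a_d; a_d < a_e; a_e < a_f; a_f < a_n; a_n < a_j; a_j < a_k; a_k < a_c.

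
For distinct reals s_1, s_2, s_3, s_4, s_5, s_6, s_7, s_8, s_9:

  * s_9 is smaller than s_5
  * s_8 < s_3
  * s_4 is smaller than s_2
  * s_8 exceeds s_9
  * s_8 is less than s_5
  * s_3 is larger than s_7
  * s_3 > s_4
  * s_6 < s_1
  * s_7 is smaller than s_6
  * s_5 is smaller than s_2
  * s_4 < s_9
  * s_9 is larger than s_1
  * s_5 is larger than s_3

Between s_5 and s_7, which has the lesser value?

s_7

Chaining the given relations: s_7 < s_6 < s_1 < s_9 < s_8 < s_3 < s_5.
So s_7 < s_5; s_7 is the smaller of the two.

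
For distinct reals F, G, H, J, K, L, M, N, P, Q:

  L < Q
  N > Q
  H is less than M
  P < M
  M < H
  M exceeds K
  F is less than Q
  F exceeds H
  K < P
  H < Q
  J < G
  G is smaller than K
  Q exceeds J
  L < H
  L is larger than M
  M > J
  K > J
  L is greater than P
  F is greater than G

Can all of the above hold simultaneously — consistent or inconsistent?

We have H < M stated directly, yet also M < L < H by chaining the others — so M < H. Contradiction.

inconsistent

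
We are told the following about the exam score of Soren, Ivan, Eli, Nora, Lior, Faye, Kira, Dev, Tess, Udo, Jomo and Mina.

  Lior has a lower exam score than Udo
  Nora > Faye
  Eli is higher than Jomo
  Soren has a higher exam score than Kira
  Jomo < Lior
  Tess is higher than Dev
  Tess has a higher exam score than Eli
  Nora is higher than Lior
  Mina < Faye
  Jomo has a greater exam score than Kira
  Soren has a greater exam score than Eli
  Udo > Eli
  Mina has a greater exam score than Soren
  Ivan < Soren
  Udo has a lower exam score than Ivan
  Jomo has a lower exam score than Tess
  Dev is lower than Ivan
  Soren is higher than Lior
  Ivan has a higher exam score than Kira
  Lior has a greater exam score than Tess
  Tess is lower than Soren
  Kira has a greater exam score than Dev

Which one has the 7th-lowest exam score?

Chaining the given pairs: Dev < Kira < Jomo < Eli < Tess < Lior < Udo < Ivan < Soren < Mina < Faye < Nora.
The 7th smallest is Udo.

Udo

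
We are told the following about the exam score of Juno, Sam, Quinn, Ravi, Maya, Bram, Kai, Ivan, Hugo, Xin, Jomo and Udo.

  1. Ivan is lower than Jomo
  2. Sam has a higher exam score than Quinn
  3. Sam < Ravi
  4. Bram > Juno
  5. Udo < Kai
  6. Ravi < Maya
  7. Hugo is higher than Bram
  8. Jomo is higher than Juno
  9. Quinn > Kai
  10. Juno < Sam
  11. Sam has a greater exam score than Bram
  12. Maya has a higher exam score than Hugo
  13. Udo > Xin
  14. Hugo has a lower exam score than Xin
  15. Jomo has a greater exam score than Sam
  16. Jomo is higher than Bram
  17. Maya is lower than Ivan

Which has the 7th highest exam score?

Chaining the given pairs: Juno < Bram < Hugo < Xin < Udo < Kai < Quinn < Sam < Ravi < Maya < Ivan < Jomo.
Counting 7 from the largest end gives Kai.

Kai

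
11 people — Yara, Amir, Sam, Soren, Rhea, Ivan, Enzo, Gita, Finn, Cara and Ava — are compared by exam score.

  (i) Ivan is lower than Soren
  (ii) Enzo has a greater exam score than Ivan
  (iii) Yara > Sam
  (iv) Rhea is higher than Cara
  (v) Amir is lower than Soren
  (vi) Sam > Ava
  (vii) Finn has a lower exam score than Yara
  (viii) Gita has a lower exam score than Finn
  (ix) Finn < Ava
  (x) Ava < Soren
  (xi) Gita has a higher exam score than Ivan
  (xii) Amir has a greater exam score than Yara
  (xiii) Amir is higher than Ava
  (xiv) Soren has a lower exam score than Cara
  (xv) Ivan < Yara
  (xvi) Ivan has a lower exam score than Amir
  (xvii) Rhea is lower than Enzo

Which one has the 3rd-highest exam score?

Chaining the given pairs: Ivan < Gita < Finn < Ava < Sam < Yara < Amir < Soren < Cara < Rhea < Enzo.
Counting 3 from the largest end gives Cara.

Cara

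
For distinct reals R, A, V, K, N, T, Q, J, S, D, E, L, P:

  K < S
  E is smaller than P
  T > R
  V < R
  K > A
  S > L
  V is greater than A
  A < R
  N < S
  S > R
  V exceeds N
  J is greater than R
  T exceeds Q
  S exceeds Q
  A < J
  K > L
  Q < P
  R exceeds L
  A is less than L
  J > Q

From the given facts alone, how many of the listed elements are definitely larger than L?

The elements the relations force above L are R, K, S, T, J — no chain reaches any other.
That is 5.

5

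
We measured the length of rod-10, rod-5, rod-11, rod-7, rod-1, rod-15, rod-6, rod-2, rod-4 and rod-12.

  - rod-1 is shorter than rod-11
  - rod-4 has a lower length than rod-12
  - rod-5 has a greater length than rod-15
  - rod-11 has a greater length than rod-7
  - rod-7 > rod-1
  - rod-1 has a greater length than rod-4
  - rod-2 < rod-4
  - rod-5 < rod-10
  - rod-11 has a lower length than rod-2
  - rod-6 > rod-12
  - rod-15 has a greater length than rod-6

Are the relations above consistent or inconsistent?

We have rod-4 < rod-1 stated directly, yet also rod-1 < rod-7 < rod-11 < rod-2 < rod-4 by chaining the others — so rod-1 < rod-4. Contradiction.

inconsistent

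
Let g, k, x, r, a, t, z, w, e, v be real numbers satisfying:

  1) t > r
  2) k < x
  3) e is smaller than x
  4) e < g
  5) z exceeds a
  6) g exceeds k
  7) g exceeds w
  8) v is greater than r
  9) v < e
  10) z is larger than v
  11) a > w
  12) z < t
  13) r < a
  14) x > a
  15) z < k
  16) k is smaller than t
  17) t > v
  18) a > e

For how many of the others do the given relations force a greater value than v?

7

The elements the relations force above v are e, a, z, k, t, g, x — no chain reaches any other.
That is 7.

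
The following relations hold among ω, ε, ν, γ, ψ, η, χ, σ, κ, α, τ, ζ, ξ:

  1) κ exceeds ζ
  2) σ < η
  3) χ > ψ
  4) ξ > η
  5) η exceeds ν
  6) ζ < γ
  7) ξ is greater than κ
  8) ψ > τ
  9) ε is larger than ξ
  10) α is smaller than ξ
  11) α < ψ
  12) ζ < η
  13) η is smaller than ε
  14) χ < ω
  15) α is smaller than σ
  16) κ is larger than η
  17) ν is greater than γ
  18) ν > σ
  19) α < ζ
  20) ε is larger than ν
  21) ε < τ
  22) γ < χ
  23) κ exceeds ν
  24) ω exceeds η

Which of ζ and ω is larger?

ω

ζ < γ and γ < ν give ζ < ν.
With ν < η: ζ < γ < ν < η.
With η < ξ: ζ < γ < ν < η < ξ.
With ξ < ε: ζ < γ < ν < η < ξ < ε.
Then ε < τ extends the chain to τ.
With τ < ψ: ζ < γ < ν < η < ξ < ε < τ < ψ.
With ψ < χ: ζ < γ < ν < η < ξ < ε < τ < ψ < χ.
With χ < ω: ζ < γ < ν < η < ξ < ε < τ < ψ < χ < ω.
So ζ < ω; ω is the larger of the two.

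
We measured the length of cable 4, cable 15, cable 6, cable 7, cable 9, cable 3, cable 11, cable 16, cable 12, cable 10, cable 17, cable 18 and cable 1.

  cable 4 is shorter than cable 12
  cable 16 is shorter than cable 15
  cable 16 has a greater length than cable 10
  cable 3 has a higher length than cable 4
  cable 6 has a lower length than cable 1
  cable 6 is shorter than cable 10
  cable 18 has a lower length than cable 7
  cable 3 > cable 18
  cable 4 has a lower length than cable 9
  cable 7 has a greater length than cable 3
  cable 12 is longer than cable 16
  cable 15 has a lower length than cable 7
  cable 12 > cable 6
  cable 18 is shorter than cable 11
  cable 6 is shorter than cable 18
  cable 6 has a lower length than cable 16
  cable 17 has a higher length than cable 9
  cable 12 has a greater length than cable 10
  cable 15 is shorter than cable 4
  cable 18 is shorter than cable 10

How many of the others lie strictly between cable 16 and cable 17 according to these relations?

The relations place cable 16 below cable 17. An element lies strictly between them when it is forced above cable 16 and also forced below cable 17.
Above cable 16: {cable 15, cable 4, cable 3, cable 9, cable 7, cable 12}. Below cable 17: {cable 6, cable 18, cable 10, cable 15, cable 4, cable 9}.
Intersection: {cable 15, cable 4, cable 9} — 3.

3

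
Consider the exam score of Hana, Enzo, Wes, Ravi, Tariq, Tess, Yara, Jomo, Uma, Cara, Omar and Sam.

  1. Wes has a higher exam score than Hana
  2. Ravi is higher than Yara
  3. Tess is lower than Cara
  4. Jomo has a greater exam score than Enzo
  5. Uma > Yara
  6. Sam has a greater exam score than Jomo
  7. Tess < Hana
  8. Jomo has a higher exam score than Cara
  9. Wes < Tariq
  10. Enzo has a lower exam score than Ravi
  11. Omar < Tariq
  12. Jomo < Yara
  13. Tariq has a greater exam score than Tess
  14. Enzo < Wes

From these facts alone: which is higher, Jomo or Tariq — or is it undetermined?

undetermined

Following every chain through Jomo: above Jomo we get Yara, Ravi, Sam, Uma; below Jomo we get Enzo, Tess, Cara.
Tariq is not reached, and no chain runs the other way from Tariq to Jomo.
So the given relations leave the order of Jomo and Tariq undetermined.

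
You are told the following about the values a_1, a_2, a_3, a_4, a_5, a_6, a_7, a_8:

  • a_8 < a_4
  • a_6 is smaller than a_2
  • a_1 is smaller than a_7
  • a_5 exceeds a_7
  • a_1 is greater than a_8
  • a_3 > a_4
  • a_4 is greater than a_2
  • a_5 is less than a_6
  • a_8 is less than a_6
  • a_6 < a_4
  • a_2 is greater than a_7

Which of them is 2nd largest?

a_4

Piecing the relations together gives one ordering: a_8 < a_1 < a_7 < a_5 < a_6 < a_2 < a_4 < a_3.
Counting 2 from the largest end gives a_4.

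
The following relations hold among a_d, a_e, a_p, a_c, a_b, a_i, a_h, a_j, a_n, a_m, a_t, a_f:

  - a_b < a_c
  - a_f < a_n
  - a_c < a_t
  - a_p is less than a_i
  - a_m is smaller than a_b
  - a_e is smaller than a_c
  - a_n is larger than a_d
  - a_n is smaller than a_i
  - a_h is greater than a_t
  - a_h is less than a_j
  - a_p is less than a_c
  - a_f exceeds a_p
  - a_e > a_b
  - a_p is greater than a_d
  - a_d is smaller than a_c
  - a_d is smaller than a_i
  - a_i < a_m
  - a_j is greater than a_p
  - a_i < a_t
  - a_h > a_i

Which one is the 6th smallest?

The consecutive relations fix a unique order: a_d < a_p < a_f < a_n < a_i < a_m < a_b < a_e < a_c < a_t < a_h < a_j.
Counting 6 from the smallest end gives a_m.

a_m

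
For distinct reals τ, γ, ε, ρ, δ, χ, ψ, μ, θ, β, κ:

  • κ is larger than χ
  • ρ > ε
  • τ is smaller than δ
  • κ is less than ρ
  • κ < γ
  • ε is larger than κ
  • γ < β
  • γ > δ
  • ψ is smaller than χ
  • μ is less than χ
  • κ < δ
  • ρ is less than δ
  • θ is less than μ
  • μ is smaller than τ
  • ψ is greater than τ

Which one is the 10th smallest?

γ

Chaining the given pairs: θ < μ < τ < ψ < χ < κ < ε < ρ < δ < γ < β.
Counting 10 from the smallest end gives γ.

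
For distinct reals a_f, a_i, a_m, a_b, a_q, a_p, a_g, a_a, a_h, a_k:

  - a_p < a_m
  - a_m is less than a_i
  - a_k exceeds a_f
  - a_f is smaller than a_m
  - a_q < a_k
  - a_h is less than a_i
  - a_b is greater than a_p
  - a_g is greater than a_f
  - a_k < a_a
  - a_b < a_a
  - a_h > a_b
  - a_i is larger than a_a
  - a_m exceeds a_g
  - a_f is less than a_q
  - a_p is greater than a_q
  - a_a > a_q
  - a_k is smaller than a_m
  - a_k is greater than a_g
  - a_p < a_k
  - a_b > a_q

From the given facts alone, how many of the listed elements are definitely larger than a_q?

7

Directly above a_q: a_p, a_b, a_k, a_a.
One step further: a_h, a_m, a_i (7 so far).
Nothing else is reachable above a_q; 7 in all.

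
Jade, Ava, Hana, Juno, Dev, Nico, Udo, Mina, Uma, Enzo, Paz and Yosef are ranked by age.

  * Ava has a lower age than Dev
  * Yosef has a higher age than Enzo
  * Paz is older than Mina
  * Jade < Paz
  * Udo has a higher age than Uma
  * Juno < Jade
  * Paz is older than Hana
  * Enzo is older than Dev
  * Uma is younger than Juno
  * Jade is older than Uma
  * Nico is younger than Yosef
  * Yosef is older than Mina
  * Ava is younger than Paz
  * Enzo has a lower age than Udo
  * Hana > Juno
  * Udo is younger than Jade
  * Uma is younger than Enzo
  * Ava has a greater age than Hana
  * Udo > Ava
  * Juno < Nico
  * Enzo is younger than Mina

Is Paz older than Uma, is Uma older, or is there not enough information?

Paz

Chaining the given relations: Uma < Juno < Hana < Ava < Dev < Enzo < Udo < Jade < Paz.
So Paz is older.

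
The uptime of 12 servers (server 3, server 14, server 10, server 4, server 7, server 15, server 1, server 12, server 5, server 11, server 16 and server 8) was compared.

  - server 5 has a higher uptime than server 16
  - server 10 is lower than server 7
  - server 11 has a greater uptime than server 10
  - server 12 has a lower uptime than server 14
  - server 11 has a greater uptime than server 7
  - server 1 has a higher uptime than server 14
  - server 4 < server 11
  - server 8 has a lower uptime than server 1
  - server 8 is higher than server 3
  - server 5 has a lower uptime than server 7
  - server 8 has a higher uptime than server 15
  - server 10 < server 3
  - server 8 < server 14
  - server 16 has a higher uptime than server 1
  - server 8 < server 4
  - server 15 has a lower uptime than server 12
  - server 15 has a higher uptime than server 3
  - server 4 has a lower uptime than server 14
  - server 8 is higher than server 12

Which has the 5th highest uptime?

Chaining the given pairs: server 10 < server 3 < server 15 < server 12 < server 8 < server 4 < server 14 < server 1 < server 16 < server 5 < server 7 < server 11.
The 5th largest is server 1.

server 1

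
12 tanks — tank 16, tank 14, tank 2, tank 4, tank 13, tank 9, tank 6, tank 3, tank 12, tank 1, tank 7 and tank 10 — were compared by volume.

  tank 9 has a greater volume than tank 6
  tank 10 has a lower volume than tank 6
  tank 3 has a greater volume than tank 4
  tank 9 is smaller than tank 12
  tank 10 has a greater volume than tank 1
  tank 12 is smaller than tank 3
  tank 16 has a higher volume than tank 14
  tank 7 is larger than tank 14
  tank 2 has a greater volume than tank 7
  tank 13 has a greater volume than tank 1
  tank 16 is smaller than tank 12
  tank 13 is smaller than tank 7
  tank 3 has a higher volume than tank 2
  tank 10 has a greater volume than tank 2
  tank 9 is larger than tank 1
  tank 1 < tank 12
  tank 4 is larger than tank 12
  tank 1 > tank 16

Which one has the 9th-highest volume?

tank 13

The consecutive relations fix a unique order: tank 14 < tank 16 < tank 1 < tank 13 < tank 7 < tank 2 < tank 10 < tank 6 < tank 9 < tank 12 < tank 4 < tank 3.
Counting 9 from the largest end gives tank 13.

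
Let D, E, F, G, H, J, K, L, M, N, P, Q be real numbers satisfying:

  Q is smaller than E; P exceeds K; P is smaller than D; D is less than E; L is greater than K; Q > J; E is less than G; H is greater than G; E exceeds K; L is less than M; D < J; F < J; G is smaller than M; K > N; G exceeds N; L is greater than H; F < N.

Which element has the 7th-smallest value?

The consecutive relations fix a unique order: F < N < K < P < D < J < Q < E < G < H < L < M.
Counting 7 from the smallest end gives Q.

Q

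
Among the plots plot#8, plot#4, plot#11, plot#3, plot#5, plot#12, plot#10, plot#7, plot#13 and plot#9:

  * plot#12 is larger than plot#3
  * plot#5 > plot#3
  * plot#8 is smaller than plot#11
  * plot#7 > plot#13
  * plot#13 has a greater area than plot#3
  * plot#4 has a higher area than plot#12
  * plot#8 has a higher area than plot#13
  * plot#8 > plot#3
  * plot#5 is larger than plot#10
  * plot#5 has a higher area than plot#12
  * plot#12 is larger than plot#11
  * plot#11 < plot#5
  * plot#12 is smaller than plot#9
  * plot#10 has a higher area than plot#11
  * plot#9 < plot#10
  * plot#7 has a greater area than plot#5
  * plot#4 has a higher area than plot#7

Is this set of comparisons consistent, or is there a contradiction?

consistent

The single ordering plot#3 < plot#13 < plot#8 < plot#11 < plot#12 < plot#9 < plot#10 < plot#5 < plot#7 < plot#4 satisfies every listed relation, so no contradiction arises.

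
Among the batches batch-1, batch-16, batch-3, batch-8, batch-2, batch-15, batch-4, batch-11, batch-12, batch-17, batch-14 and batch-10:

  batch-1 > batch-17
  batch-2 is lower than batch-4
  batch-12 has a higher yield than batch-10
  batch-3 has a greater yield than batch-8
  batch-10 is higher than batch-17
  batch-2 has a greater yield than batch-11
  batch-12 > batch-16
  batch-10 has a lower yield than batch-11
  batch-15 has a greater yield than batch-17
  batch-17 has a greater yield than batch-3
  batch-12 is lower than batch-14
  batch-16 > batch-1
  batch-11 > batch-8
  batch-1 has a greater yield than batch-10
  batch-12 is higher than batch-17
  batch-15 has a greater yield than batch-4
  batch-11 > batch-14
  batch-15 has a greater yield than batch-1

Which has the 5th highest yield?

batch-14

Chaining the given pairs: batch-8 < batch-3 < batch-17 < batch-10 < batch-1 < batch-16 < batch-12 < batch-14 < batch-11 < batch-2 < batch-4 < batch-15.
The 5th largest is batch-14.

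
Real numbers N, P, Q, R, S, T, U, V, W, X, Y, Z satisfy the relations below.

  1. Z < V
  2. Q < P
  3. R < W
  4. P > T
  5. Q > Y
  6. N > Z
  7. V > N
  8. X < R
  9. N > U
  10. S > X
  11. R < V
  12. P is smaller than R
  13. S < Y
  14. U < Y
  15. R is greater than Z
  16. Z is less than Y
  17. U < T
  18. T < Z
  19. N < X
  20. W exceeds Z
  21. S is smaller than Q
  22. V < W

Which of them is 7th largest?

Piecing the relations together gives one ordering: U < T < Z < N < X < S < Y < Q < P < R < V < W.
Counting 7 from the largest end gives S.

S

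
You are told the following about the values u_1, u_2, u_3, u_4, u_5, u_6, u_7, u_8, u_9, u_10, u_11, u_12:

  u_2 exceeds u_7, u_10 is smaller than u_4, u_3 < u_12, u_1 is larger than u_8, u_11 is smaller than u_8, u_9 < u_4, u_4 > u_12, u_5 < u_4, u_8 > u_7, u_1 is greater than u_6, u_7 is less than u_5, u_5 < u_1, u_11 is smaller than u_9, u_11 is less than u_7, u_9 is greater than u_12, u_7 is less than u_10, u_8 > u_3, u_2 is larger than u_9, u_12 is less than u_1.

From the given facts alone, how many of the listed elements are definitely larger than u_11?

The elements the relations force above u_11 are u_7, u_9, u_5, u_8, u_2, u_1, u_10, u_4 — no chain reaches any other.
That is 8.

8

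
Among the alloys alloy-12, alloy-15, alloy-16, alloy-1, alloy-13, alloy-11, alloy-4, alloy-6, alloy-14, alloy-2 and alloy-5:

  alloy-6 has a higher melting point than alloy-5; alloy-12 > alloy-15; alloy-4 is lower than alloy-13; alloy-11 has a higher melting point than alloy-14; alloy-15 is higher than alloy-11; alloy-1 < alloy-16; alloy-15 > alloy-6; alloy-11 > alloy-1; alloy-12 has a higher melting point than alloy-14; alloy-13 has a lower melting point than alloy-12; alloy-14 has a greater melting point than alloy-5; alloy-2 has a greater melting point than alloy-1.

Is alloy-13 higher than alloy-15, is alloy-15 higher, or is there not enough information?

undetermined

Following every chain through alloy-13: above alloy-13 we get alloy-12; below alloy-13 we get alloy-4.
alloy-15 is not reached, and no chain runs the other way from alloy-15 to alloy-13.
So the given relations leave the order of alloy-13 and alloy-15 undetermined.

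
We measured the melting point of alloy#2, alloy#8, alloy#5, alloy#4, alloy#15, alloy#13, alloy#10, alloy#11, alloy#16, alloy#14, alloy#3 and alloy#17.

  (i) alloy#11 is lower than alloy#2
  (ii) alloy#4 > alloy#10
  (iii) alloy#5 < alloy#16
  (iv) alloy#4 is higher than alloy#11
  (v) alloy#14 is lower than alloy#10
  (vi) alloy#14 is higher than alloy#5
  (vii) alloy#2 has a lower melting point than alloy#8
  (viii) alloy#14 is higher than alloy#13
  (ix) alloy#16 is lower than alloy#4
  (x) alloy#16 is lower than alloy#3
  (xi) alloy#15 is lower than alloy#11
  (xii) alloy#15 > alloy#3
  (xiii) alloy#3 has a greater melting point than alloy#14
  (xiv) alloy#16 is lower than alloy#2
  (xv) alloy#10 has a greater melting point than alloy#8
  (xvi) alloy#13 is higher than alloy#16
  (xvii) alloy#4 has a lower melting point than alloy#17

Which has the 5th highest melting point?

The consecutive relations fix a unique order: alloy#5 < alloy#16 < alloy#13 < alloy#14 < alloy#3 < alloy#15 < alloy#11 < alloy#2 < alloy#8 < alloy#10 < alloy#4 < alloy#17.
Counting 5 from the largest end gives alloy#2.

alloy#2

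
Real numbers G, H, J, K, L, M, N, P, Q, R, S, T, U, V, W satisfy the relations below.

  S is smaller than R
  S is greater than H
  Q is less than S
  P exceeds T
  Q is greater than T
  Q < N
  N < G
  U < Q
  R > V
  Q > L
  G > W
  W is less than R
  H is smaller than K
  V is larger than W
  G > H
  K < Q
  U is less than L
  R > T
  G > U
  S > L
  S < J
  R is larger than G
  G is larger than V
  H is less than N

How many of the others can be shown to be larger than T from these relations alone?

7

From T the given relations immediately reach P, Q, R.
From those, N, S — 5 in total.
From those, G, J — 7 in total.
No other element is forced above T by the given relations, so the count is 7.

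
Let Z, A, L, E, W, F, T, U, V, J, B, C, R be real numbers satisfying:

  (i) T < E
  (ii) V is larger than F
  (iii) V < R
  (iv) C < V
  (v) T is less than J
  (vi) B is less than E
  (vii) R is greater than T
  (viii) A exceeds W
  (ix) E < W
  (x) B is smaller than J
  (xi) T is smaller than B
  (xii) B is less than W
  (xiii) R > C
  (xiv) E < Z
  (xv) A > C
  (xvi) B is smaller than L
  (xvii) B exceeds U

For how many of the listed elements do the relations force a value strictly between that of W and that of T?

Chaining upward from T reaches: B, L, R, E, Z, A, J.
Chaining downward from W reaches: U, B, E.
Strictly between T and W are those in both lists: B, E — 2 elements.

2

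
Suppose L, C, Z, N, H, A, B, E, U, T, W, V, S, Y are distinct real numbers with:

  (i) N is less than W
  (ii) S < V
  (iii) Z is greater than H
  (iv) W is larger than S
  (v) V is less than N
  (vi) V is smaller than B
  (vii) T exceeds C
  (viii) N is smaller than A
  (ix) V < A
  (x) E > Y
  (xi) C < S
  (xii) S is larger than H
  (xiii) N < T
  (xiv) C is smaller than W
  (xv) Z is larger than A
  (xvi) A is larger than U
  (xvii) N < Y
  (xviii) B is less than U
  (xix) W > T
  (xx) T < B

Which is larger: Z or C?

Chaining the given relations: C < S < V < N < T < B < U < A < Z.
So C < Z; Z is the larger of the two.

Z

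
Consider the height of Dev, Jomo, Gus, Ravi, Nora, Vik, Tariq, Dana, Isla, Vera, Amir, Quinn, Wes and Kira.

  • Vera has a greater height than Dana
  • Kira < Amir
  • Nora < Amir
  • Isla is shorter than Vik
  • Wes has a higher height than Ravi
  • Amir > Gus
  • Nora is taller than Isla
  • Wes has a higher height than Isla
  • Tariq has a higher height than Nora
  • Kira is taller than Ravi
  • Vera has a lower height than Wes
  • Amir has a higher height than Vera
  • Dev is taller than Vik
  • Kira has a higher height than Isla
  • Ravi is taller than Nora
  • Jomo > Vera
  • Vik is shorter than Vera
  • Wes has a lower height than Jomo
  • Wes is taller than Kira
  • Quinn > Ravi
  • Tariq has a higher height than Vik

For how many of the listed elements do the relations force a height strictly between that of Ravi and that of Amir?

The relations place Ravi below Amir. An element lies strictly between them when it is forced above Ravi and also forced below Amir.
Above Ravi: {Kira, Wes, Quinn, Jomo}. Below Amir: {Isla, Vik, Nora, Gus, Kira, Dana, Vera}.
Intersection: {Kira} — 1.

1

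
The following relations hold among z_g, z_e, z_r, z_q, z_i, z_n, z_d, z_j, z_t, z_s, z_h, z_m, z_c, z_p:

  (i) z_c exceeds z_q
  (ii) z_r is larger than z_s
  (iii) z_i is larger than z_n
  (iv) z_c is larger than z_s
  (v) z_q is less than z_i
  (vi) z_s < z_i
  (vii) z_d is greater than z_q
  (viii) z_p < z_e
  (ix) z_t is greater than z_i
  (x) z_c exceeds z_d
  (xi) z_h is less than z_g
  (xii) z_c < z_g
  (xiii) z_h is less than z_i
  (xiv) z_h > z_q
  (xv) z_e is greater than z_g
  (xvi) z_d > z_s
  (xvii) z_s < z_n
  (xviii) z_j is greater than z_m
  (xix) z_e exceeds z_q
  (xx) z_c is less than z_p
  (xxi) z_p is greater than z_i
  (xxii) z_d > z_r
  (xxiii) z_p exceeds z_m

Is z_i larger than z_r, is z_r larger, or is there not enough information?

undetermined

Following every chain through z_r: above z_r we get z_d, z_c, z_p, z_g, z_e; below z_r we get z_s.
z_i is not reached, and no chain runs the other way from z_i to z_r.
So the given relations leave the order of z_r and z_i undetermined.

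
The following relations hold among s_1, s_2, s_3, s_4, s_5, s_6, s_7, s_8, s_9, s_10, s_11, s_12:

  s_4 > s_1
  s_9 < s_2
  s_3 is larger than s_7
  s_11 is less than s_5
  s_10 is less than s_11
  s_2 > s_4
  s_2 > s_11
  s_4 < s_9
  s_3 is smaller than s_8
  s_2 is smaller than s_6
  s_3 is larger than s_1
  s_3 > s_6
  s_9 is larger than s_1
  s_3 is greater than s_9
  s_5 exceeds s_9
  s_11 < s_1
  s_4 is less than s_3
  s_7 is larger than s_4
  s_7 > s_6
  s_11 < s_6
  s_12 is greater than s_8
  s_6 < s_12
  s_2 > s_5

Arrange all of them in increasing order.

s_10 < s_11 < s_1 < s_4 < s_9 < s_5 < s_2 < s_6 < s_7 < s_3 < s_8 < s_12

Each adjacent pair is fixed by a given relation: s_10 < s_11; s_11 < s_1; s_1 < s_4; s_4 < s_9; s_9 < s_5; s_5 < s_2; s_2 < s_6; s_6 < s_7; s_7 < s_3; s_3 < s_8; s_8 < s_12. Chaining them end to end gives the full order.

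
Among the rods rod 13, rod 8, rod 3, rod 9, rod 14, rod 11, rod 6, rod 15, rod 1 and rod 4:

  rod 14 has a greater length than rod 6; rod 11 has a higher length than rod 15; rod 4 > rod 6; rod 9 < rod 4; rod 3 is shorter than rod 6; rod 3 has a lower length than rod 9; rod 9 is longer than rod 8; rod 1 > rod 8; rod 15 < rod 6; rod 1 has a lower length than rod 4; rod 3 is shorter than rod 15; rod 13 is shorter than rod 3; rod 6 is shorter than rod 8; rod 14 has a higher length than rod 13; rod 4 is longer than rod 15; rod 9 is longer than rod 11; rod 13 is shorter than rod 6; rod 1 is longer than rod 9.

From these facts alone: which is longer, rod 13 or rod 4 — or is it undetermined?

rod 4

The relevant relations are rod 13 < rod 3; rod 3 < rod 15; rod 15 < rod 6; rod 6 < rod 8; rod 8 < rod 9; rod 9 < rod 4.
Together: rod 13 < rod 3 < rod 15 < rod 6 < rod 8 < rod 9 < rod 4.
So rod 4 is longer.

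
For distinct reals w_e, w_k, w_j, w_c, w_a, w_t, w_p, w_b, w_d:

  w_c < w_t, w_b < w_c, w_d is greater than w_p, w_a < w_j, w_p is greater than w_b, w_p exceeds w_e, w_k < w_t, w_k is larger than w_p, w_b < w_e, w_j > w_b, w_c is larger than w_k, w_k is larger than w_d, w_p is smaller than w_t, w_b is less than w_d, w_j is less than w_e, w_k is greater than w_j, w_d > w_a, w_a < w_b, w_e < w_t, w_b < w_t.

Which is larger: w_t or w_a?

w_t

Link the given pairs in sequence: w_a < w_b; w_b < w_j; w_j < w_e; w_e < w_p; w_p < w_d; w_d < w_k; w_k < w_t.
Chaining these gives w_a < w_b < w_j < w_e < w_p < w_d < w_k < w_t.
So w_a < w_t; w_t is the larger of the two.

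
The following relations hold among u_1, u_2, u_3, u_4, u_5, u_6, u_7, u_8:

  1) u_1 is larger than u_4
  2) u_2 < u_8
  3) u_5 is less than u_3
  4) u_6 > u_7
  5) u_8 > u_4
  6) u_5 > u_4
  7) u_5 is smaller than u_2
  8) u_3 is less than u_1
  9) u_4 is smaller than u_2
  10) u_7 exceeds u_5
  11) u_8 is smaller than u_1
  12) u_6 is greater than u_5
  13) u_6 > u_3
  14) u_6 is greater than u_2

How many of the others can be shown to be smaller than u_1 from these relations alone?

Directly below u_1: u_4, u_3, u_8.
One step further: u_5, u_2 (5 so far).
No other element is forced below u_1 by the given relations, so the count is 5.

5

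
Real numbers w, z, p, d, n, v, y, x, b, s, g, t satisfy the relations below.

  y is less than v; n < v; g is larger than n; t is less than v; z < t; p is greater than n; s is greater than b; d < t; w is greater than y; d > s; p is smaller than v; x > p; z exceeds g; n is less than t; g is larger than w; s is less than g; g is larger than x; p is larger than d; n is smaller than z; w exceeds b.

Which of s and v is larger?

Link the given pairs in sequence: s < d; d < p; p < x; x < g; g < z; z < t; t < v.
Together: s < d < p < x < g < z < t < v.
So s < v; v is the larger of the two.

v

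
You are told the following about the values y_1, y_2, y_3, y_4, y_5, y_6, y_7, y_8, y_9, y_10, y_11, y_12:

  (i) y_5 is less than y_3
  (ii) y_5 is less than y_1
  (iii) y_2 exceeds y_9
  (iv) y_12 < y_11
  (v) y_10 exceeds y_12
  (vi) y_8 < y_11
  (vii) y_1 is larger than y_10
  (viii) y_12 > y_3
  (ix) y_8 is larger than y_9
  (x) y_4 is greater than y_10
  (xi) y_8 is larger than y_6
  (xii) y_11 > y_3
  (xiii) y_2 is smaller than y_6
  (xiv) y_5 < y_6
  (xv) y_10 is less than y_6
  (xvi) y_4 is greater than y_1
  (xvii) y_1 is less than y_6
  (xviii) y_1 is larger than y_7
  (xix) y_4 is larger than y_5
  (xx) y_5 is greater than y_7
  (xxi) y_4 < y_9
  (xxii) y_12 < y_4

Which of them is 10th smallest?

y_6

Chaining the given pairs: y_7 < y_5 < y_3 < y_12 < y_10 < y_1 < y_4 < y_9 < y_2 < y_6 < y_8 < y_11.
Counting 10 from the smallest end gives y_6.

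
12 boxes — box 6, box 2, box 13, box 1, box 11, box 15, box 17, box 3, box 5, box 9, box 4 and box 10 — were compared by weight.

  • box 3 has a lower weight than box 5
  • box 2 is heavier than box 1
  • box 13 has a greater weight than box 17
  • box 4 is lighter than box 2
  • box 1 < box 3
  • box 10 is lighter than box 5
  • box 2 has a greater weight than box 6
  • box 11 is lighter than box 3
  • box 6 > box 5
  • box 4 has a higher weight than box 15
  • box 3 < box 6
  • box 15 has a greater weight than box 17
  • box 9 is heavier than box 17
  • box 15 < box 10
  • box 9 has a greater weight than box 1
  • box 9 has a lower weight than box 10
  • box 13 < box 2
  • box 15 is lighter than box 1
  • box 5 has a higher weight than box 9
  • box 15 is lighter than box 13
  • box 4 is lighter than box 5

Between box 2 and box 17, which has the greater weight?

Chaining the given relations: box 17 < box 15 < box 1 < box 9 < box 5 < box 6 < box 2.
So box 17 < box 2; box 2 is the heavier of the two.

box 2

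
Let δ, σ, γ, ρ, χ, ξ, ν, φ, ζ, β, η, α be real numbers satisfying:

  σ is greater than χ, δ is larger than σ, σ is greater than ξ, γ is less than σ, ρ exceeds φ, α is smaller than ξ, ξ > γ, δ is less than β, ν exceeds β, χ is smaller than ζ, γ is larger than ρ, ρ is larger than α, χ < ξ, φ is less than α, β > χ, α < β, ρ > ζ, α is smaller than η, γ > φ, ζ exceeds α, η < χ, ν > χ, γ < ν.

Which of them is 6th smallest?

The consecutive relations fix a unique order: φ < α < η < χ < ζ < ρ < γ < ξ < σ < δ < β < ν.
Counting 6 from the smallest end gives ρ.

ρ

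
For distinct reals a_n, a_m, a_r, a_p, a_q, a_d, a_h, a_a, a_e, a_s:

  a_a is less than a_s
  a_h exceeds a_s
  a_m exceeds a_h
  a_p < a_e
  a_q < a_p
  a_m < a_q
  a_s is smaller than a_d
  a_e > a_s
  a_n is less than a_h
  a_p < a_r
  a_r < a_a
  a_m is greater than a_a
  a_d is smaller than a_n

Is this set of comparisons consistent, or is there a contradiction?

Chaining the given relations yields a_r < a_a < a_s < a_d < a_n < a_h < a_m < a_q < a_p, so a_r < a_p. But one relation states a_p < a_r. These cannot both hold.

inconsistent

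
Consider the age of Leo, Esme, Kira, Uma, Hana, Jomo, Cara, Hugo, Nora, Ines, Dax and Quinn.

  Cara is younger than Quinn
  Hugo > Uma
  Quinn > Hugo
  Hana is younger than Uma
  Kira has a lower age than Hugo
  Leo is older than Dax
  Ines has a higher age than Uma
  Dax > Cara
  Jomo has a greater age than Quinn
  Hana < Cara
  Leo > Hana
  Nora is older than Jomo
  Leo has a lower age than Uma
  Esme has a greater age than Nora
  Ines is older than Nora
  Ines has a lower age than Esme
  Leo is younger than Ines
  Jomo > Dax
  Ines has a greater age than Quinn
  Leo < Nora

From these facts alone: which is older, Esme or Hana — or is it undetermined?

Esme

The relevant relations are Hana < Cara; Cara < Dax; Dax < Leo; Leo < Uma; Uma < Hugo; Hugo < Quinn; Quinn < Jomo; Jomo < Nora; Nora < Ines; Ines < Esme.
Together: Hana < Cara < Dax < Leo < Uma < Hugo < Quinn < Jomo < Nora < Ines < Esme.
So Esme is older.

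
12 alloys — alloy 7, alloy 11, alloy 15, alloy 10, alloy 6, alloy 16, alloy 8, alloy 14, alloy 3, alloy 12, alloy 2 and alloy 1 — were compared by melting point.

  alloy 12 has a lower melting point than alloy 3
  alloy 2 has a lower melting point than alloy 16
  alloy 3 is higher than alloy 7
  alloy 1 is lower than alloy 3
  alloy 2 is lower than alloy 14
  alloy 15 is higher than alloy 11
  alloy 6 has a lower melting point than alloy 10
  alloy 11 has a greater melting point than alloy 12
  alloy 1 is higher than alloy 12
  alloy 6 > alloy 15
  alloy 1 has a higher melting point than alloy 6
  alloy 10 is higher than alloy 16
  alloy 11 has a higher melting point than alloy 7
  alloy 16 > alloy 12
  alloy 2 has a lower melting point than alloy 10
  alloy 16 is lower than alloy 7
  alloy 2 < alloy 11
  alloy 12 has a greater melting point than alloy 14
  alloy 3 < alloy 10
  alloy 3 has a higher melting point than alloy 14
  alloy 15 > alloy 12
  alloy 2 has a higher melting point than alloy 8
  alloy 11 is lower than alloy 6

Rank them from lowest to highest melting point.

alloy 8 < alloy 2 < alloy 14 < alloy 12 < alloy 16 < alloy 7 < alloy 11 < alloy 15 < alloy 6 < alloy 1 < alloy 3 < alloy 10

Nothing is placed below alloy 8, so it is least; from there alloy 8 < alloy 2; alloy 2 < alloy 14; alloy 14 < alloy 12; alloy 12 < alloy 16; alloy 16 < alloy 7; alloy 7 < alloy 11; alloy 11 < alloy 15; alloy 15 < alloy 6; alloy 6 < alloy 1; alloy 1 < alloy 3; alloy 3 < alloy 10, each given directly.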